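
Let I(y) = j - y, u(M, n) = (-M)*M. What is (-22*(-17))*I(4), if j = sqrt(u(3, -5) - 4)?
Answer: -1496 + 374*I*sqrt(13) ≈ -1496.0 + 1348.5*I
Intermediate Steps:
u(M, n) = -M**2
j = I*sqrt(13) (j = sqrt(-1*3**2 - 4) = sqrt(-1*9 - 4) = sqrt(-9 - 4) = sqrt(-13) = I*sqrt(13) ≈ 3.6056*I)
I(y) = -y + I*sqrt(13) (I(y) = I*sqrt(13) - y = -y + I*sqrt(13))
(-22*(-17))*I(4) = (-22*(-17))*(-1*4 + I*sqrt(13)) = 374*(-4 + I*sqrt(13)) = -1496 + 374*I*sqrt(13)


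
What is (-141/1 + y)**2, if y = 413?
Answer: 73984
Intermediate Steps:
(-141/1 + y)**2 = (-141/1 + 413)**2 = (-141 + 413)**2 = 272**2 = 73984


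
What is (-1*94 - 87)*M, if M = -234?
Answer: 42354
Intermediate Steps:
(-1*94 - 87)*M = (-1*94 - 87)*(-234) = (-94 - 87)*(-234) = -181*(-234) = 42354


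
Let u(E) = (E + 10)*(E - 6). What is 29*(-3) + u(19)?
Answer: 290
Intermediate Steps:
u(E) = (-6 + E)*(10 + E) (u(E) = (10 + E)*(-6 + E) = (-6 + E)*(10 + E))
29*(-3) + u(19) = 29*(-3) + (-60 + 19² + 4*19) = -87 + (-60 + 361 + 76) = -87 + 377 = 290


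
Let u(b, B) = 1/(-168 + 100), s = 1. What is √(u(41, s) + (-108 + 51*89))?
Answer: √5122219/34 ≈ 66.566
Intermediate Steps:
u(b, B) = -1/68 (u(b, B) = 1/(-68) = -1/68)
√(u(41, s) + (-108 + 51*89)) = √(-1/68 + (-108 + 51*89)) = √(-1/68 + (-108 + 4539)) = √(-1/68 + 4431) = √(301307/68) = √5122219/34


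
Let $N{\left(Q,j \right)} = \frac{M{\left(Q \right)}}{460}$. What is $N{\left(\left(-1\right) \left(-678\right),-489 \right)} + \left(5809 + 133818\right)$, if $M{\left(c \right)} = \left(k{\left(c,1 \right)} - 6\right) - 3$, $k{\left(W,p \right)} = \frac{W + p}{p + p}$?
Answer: $\frac{128457501}{920} \approx 1.3963 \cdot 10^{5}$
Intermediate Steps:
$k{\left(W,p \right)} = \frac{W + p}{2 p}$
$M{\left(c \right)} = - \frac{17}{2} + \frac{c}{2}$ ($M{\left(c \right)} = \left(\frac{c + 1}{2 \cdot 1} - 6\right) - 3 = \left(\frac{1}{2} \cdot 1 \left(1 + c\right) - 6\right) - 3 = \left(\left(\frac{1}{2} + \frac{c}{2}\right) - 6\right) - 3 = \left(- \frac{11}{2} + \frac{c}{2}\right) - 3 = - \frac{17}{2} + \frac{c}{2}$)
$N{\left(Q,j \right)} = - \frac{17}{920} + \frac{Q}{920}$ ($N{\left(Q,j \right)} = \frac{- \frac{17}{2} + \frac{Q}{2}}{460} = \left(- \frac{17}{2} + \frac{Q}{2}\right) \frac{1}{460} = - \frac{17}{920} + \frac{Q}{920}$)
$N{\left(\left(-1\right) \left(-678\right),-489 \right)} + \left(5809 + 133818\right) = \left(- \frac{17}{920} + \frac{\left(-1\right) \left(-678\right)}{920}\right) + \left(5809 + 133818\right) = \left(- \frac{17}{920} + \frac{1}{920} \cdot 678\right) + 139627 = \left(- \frac{17}{920} + \frac{339}{460}\right) + 139627 = \frac{661}{920} + 139627 = \frac{128457501}{920}$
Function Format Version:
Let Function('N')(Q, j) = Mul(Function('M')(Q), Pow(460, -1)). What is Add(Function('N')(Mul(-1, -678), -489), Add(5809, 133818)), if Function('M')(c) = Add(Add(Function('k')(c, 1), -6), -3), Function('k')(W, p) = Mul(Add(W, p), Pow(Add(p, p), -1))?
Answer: Rational(128457501, 920) ≈ 1.3963e+5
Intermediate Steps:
Function('k')(W, p) = Mul(Rational(1, 2), Pow(p, -1), Add(W, p)) (Function('k')(W, p) = Mul(Add(W, p), Pow(Mul(2, p), -1)) = Mul(Add(W, p), Mul(Rational(1, 2), Pow(p, -1))) = Mul(Rational(1, 2), Pow(p, -1), Add(W, p)))
Function('M')(c) = Add(Rational(-17, 2), Mul(Rational(1, 2), c)) (Function('M')(c) = Add(Add(Mul(Rational(1, 2), Pow(1, -1), Add(c, 1)), -6), -3) = Add(Add(Mul(Rational(1, 2), 1, Add(1, c)), -6), -3) = Add(Add(Add(Rational(1, 2), Mul(Rational(1, 2), c)), -6), -3) = Add(Add(Rational(-11, 2), Mul(Rational(1, 2), c)), -3) = Add(Rational(-17, 2), Mul(Rational(1, 2), c)))
Function('N')(Q, j) = Add(Rational(-17, 920), Mul(Rational(1, 920), Q)) (Function('N')(Q, j) = Mul(Add(Rational(-17, 2), Mul(Rational(1, 2), Q)), Pow(460, -1)) = Mul(Add(Rational(-17, 2), Mul(Rational(1, 2), Q)), Rational(1, 460)) = Add(Rational(-17, 920), Mul(Rational(1, 920), Q)))
Add(Function('N')(Mul(-1, -678), -489), Add(5809, 133818)) = Add(Add(Rational(-17, 920), Mul(Rational(1, 920), Mul(-1, -678))), Add(5809, 133818)) = Add(Add(Rational(-17, 920), Mul(Rational(1, 920), 678)), 139627) = Add(Add(Rational(-17, 920), Rational(339, 460)), 139627) = Add(Rational(661, 920), 139627) = Rational(128457501, 920)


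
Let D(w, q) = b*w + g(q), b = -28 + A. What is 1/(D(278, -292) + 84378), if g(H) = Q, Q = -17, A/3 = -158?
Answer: -1/55195 ≈ -1.8118e-5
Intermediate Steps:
A = -474 (A = 3*(-158) = -474)
b = -502 (b = -28 - 474 = -502)
g(H) = -17
D(w, q) = -17 - 502*w (D(w, q) = -502*w - 17 = -17 - 502*w)
1/(D(278, -292) + 84378) = 1/((-17 - 502*278) + 84378) = 1/((-17 - 139556) + 84378) = 1/(-139573 + 84378) = 1/(-55195) = -1/55195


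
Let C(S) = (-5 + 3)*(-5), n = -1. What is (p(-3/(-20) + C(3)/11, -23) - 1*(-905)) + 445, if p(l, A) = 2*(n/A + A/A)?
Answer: 31098/23 ≈ 1352.1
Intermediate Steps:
C(S) = 10 (C(S) = -2*(-5) = 10)
p(l, A) = 2 - 2/A (p(l, A) = 2*(-1/A + A/A) = 2*(-1/A + 1) = 2*(1 - 1/A) = 2 - 2/A)
(p(-3/(-20) + C(3)/11, -23) - 1*(-905)) + 445 = ((2 - 2/(-23)) - 1*(-905)) + 445 = ((2 - 2*(-1/23)) + 905) + 445 = ((2 + 2/23) + 905) + 445 = (48/23 + 905) + 445 = 20863/23 + 445 = 31098/23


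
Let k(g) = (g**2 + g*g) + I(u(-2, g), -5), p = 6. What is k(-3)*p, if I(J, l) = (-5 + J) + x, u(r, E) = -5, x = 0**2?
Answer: 48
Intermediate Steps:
x = 0
I(J, l) = -5 + J (I(J, l) = (-5 + J) + 0 = -5 + J)
k(g) = -10 + 2*g**2 (k(g) = (g**2 + g*g) + (-5 - 5) = (g**2 + g**2) - 10 = 2*g**2 - 10 = -10 + 2*g**2)
k(-3)*p = (-10 + 2*(-3)**2)*6 = (-10 + 2*9)*6 = (-10 + 18)*6 = 8*6 = 48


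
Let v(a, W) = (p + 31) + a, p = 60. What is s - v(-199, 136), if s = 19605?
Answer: 19713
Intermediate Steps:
v(a, W) = 91 + a (v(a, W) = (60 + 31) + a = 91 + a)
s - v(-199, 136) = 19605 - (91 - 199) = 19605 - 1*(-108) = 19605 + 108 = 19713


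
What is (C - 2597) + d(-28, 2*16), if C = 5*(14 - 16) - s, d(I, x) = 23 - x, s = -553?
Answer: -2063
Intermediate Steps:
C = 543 (C = 5*(14 - 16) - 1*(-553) = 5*(-2) + 553 = -10 + 553 = 543)
(C - 2597) + d(-28, 2*16) = (543 - 2597) + (23 - 2*16) = -2054 + (23 - 1*32) = -2054 + (23 - 32) = -2054 - 9 = -2063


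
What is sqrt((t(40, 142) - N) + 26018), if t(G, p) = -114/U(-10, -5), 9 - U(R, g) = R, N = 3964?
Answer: 4*sqrt(1378) ≈ 148.49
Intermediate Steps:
U(R, g) = 9 - R
t(G, p) = -6 (t(G, p) = -114/(9 - 1*(-10)) = -114/(9 + 10) = -114/19 = -114*1/19 = -6)
sqrt((t(40, 142) - N) + 26018) = sqrt((-6 - 1*3964) + 26018) = sqrt((-6 - 3964) + 26018) = sqrt(-3970 + 26018) = sqrt(22048) = 4*sqrt(1378)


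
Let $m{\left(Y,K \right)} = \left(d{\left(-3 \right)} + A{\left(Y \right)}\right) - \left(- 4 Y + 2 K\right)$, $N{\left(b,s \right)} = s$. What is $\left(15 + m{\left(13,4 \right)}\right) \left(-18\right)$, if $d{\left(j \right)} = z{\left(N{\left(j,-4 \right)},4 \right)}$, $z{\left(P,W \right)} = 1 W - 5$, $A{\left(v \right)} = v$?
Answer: $-1278$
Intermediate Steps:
$z{\left(P,W \right)} = -5 + W$ ($z{\left(P,W \right)} = W - 5 = -5 + W$)
$d{\left(j \right)} = -1$ ($d{\left(j \right)} = -5 + 4 = -1$)
$m{\left(Y,K \right)} = -1 - 2 K + 5 Y$ ($m{\left(Y,K \right)} = \left(-1 + Y\right) - \left(- 4 Y + 2 K\right) = -1 - 2 K + 5 Y$)
$\left(15 + m{\left(13,4 \right)}\right) \left(-18\right) = \left(15 - -56\right) \left(-18\right) = \left(15 + 56\right) \left(-18\right) = 71 \left(-18\right) = -1278$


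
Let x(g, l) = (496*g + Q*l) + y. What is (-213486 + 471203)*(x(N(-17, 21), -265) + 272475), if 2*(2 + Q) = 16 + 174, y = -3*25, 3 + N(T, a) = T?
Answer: 61294122695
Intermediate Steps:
N(T, a) = -3 + T
y = -75
Q = 93 (Q = -2 + (16 + 174)/2 = -2 + (½)*190 = -2 + 95 = 93)
x(g, l) = -75 + 93*l + 496*g (x(g, l) = (496*g + 93*l) - 75 = (93*l + 496*g) - 75 = -75 + 93*l + 496*g)
(-213486 + 471203)*(x(N(-17, 21), -265) + 272475) = (-213486 + 471203)*((-75 + 93*(-265) + 496*(-3 - 17)) + 272475) = 257717*((-75 - 24645 + 496*(-20)) + 272475) = 257717*((-75 - 24645 - 9920) + 272475) = 257717*(-34640 + 272475) = 257717*237835 = 61294122695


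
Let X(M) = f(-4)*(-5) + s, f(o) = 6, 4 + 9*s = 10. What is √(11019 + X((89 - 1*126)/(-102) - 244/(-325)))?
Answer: √98907/3 ≈ 104.83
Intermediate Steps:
s = ⅔ (s = -4/9 + (⅑)*10 = -4/9 + 10/9 = ⅔ ≈ 0.66667)
X(M) = -88/3 (X(M) = 6*(-5) + ⅔ = -30 + ⅔ = -88/3)
√(11019 + X((89 - 1*126)/(-102) - 244/(-325))) = √(11019 - 88/3) = √(32969/3) = √98907/3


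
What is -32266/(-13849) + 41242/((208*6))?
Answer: 305714213/8641776 ≈ 35.376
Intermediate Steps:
-32266/(-13849) + 41242/((208*6)) = -32266*(-1/13849) + 41242/1248 = 32266/13849 + 41242*(1/1248) = 32266/13849 + 20621/624 = 305714213/8641776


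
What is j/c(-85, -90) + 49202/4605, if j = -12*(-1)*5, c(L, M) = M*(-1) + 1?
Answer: 4753682/419055 ≈ 11.344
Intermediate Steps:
c(L, M) = 1 - M (c(L, M) = -M + 1 = 1 - M)
j = 60 (j = 12*5 = 60)
j/c(-85, -90) + 49202/4605 = 60/(1 - 1*(-90)) + 49202/4605 = 60/(1 + 90) + 49202*(1/4605) = 60/91 + 49202/4605 = 4753682/419055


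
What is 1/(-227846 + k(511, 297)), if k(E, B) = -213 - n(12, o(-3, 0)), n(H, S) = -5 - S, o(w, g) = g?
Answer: -1/228054 ≈ -4.3849e-6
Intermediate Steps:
k(E, B) = -208 (k(E, B) = -213 - (-5 - 1*0) = -213 - (-5 + 0) = -213 - 1*(-5) = -213 + 5 = -208)
1/(-227846 + k(511, 297)) = 1/(-227846 - 208) = 1/(-228054) = -1/228054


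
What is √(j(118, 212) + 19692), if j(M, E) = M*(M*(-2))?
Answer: 2*I*√2039 ≈ 90.311*I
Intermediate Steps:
j(M, E) = -2*M² (j(M, E) = M*(-2*M) = -2*M²)
√(j(118, 212) + 19692) = √(-2*118² + 19692) = √(-2*13924 + 19692) = √(-27848 + 19692) = √(-8156) = 2*I*√2039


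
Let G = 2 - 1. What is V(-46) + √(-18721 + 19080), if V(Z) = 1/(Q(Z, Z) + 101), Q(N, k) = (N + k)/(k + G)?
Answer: 45/4637 + √359 ≈ 18.957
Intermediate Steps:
G = 1
Q(N, k) = (N + k)/(1 + k) (Q(N, k) = (N + k)/(k + 1) = (N + k)/(1 + k))
V(Z) = 1/(101 + 2*Z/(1 + Z)) (V(Z) = 1/((Z + Z)/(1 + Z) + 101) = 1/((2*Z)/(1 + Z) + 101) = 1/(2*Z/(1 + Z) + 101) = 1/(101 + 2*Z/(1 + Z)))
V(-46) + √(-18721 + 19080) = (1 - 46)/(101 + 103*(-46)) + √(-18721 + 19080) = -45/(101 - 4738) + √359 = -45/(-4637) + √359 = -1/4637*(-45) + √359 = 45/4637 + √359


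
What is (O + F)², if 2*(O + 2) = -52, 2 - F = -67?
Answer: 1681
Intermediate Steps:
F = 69 (F = 2 - 1*(-67) = 2 + 67 = 69)
O = -28 (O = -2 + (½)*(-52) = -2 - 26 = -28)
(O + F)² = (-28 + 69)² = 41² = 1681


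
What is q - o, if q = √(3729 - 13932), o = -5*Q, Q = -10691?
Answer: -53455 + I*√10203 ≈ -53455.0 + 101.01*I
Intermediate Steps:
o = 53455 (o = -5*(-10691) = 53455)
q = I*√10203 (q = √(-10203) = I*√10203 ≈ 101.01*I)
q - o = I*√10203 - 1*53455 = I*√10203 - 53455 = -53455 + I*√10203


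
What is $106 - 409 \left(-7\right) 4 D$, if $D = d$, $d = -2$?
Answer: $-22798$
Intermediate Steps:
$D = -2$
$106 - 409 \left(-7\right) 4 D = 106 - 409 \left(-7\right) 4 \left(-2\right) = 106 - 409 \left(\left(-28\right) \left(-2\right)\right) = 106 - 22904 = -22798$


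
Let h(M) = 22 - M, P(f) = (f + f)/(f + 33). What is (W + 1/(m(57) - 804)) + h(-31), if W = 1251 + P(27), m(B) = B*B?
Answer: 6380963/4890 ≈ 1304.9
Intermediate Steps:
P(f) = 2*f/(33 + f) (P(f) = (2*f)/(33 + f) = 2*f/(33 + f))
m(B) = B²
W = 12519/10 (W = 1251 + 2*27/(33 + 27) = 1251 + 2*27/60 = 1251 + 2*27*(1/60) = 1251 + 9/10 = 12519/10 ≈ 1251.9)
(W + 1/(m(57) - 804)) + h(-31) = (12519/10 + 1/(57² - 804)) + (22 - 1*(-31)) = (12519/10 + 1/(3249 - 804)) + (22 + 31) = (12519/10 + 1/2445) + 53 = 6121793/4890 + 53 = 6380963/4890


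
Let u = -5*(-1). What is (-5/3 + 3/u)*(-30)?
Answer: 32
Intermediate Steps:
u = 5
(-5/3 + 3/u)*(-30) = (-5/3 + 3/5)*(-30) = (-5*⅓ + 3*(⅕))*(-30) = (-5/3 + ⅗)*(-30) = -16/15*(-30) = 32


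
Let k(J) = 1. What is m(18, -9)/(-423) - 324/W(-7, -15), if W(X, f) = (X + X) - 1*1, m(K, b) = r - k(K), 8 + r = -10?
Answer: 45779/2115 ≈ 21.645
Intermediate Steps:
r = -18 (r = -8 - 10 = -18)
m(K, b) = -19 (m(K, b) = -18 - 1*1 = -18 - 1 = -19)
W(X, f) = -1 + 2*X (W(X, f) = 2*X - 1 = -1 + 2*X)
m(18, -9)/(-423) - 324/W(-7, -15) = -19/(-423) - 324/(-1 + 2*(-7)) = -19*(-1/423) - 324/(-1 - 14) = 19/423 - 324/(-15) = 19/423 - 324*(-1/15) = 19/423 + 108/5 = 45779/2115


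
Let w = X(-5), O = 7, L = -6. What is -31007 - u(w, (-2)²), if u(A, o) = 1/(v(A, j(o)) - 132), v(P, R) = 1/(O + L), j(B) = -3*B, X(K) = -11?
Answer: -4061916/131 ≈ -31007.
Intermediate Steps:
w = -11
v(P, R) = 1 (v(P, R) = 1/(7 - 6) = 1/1 = 1)
u(A, o) = -1/131 (u(A, o) = 1/(1 - 132) = 1/(-131) = -1/131)
-31007 - u(w, (-2)²) = -31007 - 1*(-1/131) = -31007 + 1/131 = -4061916/131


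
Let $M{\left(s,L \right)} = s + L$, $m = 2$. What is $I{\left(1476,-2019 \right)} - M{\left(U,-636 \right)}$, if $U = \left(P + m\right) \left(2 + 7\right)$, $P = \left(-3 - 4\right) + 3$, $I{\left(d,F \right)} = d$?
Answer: $2130$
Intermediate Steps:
$P = -4$ ($P = -7 + 3 = -4$)
$U = -18$ ($U = \left(-4 + 2\right) \left(2 + 7\right) = \left(-2\right) 9 = -18$)
$M{\left(s,L \right)} = L + s$
$I{\left(1476,-2019 \right)} - M{\left(U,-636 \right)} = 1476 - \left(-636 - 18\right) = 1476 - -654 = 1476 + 654 = 2130$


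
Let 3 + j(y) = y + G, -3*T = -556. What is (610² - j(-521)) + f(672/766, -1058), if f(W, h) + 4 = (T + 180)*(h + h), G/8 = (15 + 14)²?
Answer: -1221460/3 ≈ -4.0715e+5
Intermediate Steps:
T = 556/3 (T = -⅓*(-556) = 556/3 ≈ 185.33)
G = 6728 (G = 8*(15 + 14)² = 8*29² = 8*841 = 6728)
j(y) = 6725 + y (j(y) = -3 + (y + 6728) = -3 + (6728 + y) = 6725 + y)
f(W, h) = -4 + 2192*h/3 (f(W, h) = -4 + (556/3 + 180)*(h + h) = -4 + 1096*(2*h)/3 = -4 + 2192*h/3)
(610² - j(-521)) + f(672/766, -1058) = (610² - (6725 - 521)) + (-4 + (2192/3)*(-1058)) = (372100 - 1*6204) + (-4 - 2319136/3) = (372100 - 6204) - 2319148/3 = 365896 - 2319148/3 = -1221460/3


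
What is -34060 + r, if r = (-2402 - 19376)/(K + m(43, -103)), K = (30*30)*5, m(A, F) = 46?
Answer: -77429269/2273 ≈ -34065.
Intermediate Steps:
K = 4500 (K = 900*5 = 4500)
r = -10889/2273 (r = (-2402 - 19376)/(4500 + 46) = -21778/4546 = -21778*1/4546 = -10889/2273 ≈ -4.7906)
-34060 + r = -34060 - 10889/2273 = -77429269/2273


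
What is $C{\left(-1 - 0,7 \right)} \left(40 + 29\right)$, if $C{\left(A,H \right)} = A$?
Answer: $-69$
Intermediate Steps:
$C{\left(-1 - 0,7 \right)} \left(40 + 29\right) = \left(-1 - 0\right) \left(40 + 29\right) = \left(-1 + 0\right) 69 = \left(-1\right) 69 = -69$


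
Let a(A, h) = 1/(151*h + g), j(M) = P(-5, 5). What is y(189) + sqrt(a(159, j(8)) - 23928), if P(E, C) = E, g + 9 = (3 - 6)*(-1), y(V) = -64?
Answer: -64 + I*sqrt(13857208049)/761 ≈ -64.0 + 154.69*I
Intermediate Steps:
g = -6 (g = -9 + (3 - 6)*(-1) = -9 - 3*(-1) = -9 + 3 = -6)
j(M) = -5
a(A, h) = 1/(-6 + 151*h) (a(A, h) = 1/(151*h - 6) = 1/(-6 + 151*h))
y(189) + sqrt(a(159, j(8)) - 23928) = -64 + sqrt(1/(-6 + 151*(-5)) - 23928) = -64 + sqrt(1/(-6 - 755) - 23928) = -64 + sqrt(1/(-761) - 23928) = -64 + sqrt(-1/761 - 23928) = -64 + sqrt(-18209209/761) = -64 + I*sqrt(13857208049)/761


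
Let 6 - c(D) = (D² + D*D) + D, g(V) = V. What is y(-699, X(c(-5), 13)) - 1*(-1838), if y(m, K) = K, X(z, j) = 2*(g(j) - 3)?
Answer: 1858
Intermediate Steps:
c(D) = 6 - D - 2*D² (c(D) = 6 - ((D² + D*D) + D) = 6 - ((D² + D²) + D) = 6 - (2*D² + D) = 6 - (D + 2*D²) = 6 + (-D - 2*D²) = 6 - D - 2*D²)
X(z, j) = -6 + 2*j (X(z, j) = 2*(j - 3) = 2*(-3 + j) = -6 + 2*j)
y(-699, X(c(-5), 13)) - 1*(-1838) = (-6 + 2*13) - 1*(-1838) = (-6 + 26) + 1838 = 20 + 1838 = 1858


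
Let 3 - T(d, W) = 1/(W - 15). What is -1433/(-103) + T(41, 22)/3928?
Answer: 9850957/708022 ≈ 13.913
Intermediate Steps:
T(d, W) = 3 - 1/(-15 + W) (T(d, W) = 3 - 1/(W - 15) = 3 - 1/(-15 + W))
-1433/(-103) + T(41, 22)/3928 = -1433/(-103) + ((-46 + 3*22)/(-15 + 22))/3928 = -1433*(-1/103) + ((-46 + 66)/7)*(1/3928) = 1433/103 + ((1/7)*20)*(1/3928) = 1433/103 + (20/7)*(1/3928) = 1433/103 + 5/6874 = 9850957/708022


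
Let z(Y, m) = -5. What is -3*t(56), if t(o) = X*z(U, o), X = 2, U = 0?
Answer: 30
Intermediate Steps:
t(o) = -10 (t(o) = 2*(-5) = -10)
-3*t(56) = -3*(-10) = 30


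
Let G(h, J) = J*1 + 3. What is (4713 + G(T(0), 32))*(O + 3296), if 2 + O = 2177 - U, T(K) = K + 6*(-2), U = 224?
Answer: 24912756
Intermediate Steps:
T(K) = -12 + K (T(K) = K - 12 = -12 + K)
G(h, J) = 3 + J (G(h, J) = J + 3 = 3 + J)
O = 1951 (O = -2 + (2177 - 1*224) = -2 + (2177 - 224) = -2 + 1953 = 1951)
(4713 + G(T(0), 32))*(O + 3296) = (4713 + (3 + 32))*(1951 + 3296) = (4713 + 35)*5247 = 4748*5247 = 24912756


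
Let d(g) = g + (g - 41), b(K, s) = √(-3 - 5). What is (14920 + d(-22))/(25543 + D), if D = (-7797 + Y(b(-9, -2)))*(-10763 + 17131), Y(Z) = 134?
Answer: -14835/48772441 ≈ -0.00030417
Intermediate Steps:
b(K, s) = 2*I*√2 (b(K, s) = √(-8) = 2*I*√2)
D = -48797984 (D = (-7797 + 134)*(-10763 + 17131) = -7663*6368 = -48797984)
d(g) = -41 + 2*g (d(g) = g + (-41 + g) = -41 + 2*g)
(14920 + d(-22))/(25543 + D) = (14920 + (-41 + 2*(-22)))/(25543 - 48797984) = (14920 + (-41 - 44))/(-48772441) = (14920 - 85)*(-1/48772441) = 14835*(-1/48772441) = -14835/48772441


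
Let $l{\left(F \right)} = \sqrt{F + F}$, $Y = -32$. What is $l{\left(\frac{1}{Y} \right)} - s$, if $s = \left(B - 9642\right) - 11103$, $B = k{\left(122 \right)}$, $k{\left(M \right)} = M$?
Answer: $20623 + \frac{i}{4} \approx 20623.0 + 0.25 i$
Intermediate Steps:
$B = 122$
$l{\left(F \right)} = \sqrt{2} \sqrt{F}$ ($l{\left(F \right)} = \sqrt{2 F} = \sqrt{2} \sqrt{F}$)
$s = -20623$ ($s = \left(122 - 9642\right) - 11103 = -9520 - 11103 = -20623$)
$l{\left(\frac{1}{Y} \right)} - s = \sqrt{2} \sqrt{\frac{1}{-32}} - -20623 = \sqrt{2} \sqrt{- \frac{1}{32}} + 20623 = \sqrt{2} \frac{i \sqrt{2}}{8} + 20623 = \frac{i}{4} + 20623 = 20623 + \frac{i}{4}$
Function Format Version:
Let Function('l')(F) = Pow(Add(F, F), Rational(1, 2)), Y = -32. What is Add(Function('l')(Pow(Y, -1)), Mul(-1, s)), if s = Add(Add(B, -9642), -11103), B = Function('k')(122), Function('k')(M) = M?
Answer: Add(20623, Mul(Rational(1, 4), I)) ≈ Add(20623., Mul(0.25000, I))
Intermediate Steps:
B = 122
Function('l')(F) = Mul(Pow(2, Rational(1, 2)), Pow(F, Rational(1, 2))) (Function('l')(F) = Pow(Mul(2, F), Rational(1, 2)) = Mul(Pow(2, Rational(1, 2)), Pow(F, Rational(1, 2))))
s = -20623 (s = Add(Add(122, -9642), -11103) = Add(-9520, -11103) = -20623)
Add(Function('l')(Pow(Y, -1)), Mul(-1, s)) = Add(Mul(Pow(2, Rational(1, 2)), Pow(Pow(-32, -1), Rational(1, 2))), Mul(-1, -20623)) = Add(Mul(Pow(2, Rational(1, 2)), Pow(Rational(-1, 32), Rational(1, 2))), 20623) = Add(Mul(Pow(2, Rational(1, 2)), Mul(Rational(1, 8), I, Pow(2, Rational(1, 2)))), 20623) = Add(Mul(Rational(1, 4), I), 20623) = Add(20623, Mul(Rational(1, 4), I))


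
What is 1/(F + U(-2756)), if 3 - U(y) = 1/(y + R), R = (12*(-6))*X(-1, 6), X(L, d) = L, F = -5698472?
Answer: -2684/15294690795 ≈ -1.7549e-7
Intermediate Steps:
R = 72 (R = (12*(-6))*(-1) = -72*(-1) = 72)
U(y) = 3 - 1/(72 + y) (U(y) = 3 - 1/(y + 72) = 3 - 1/(72 + y))
1/(F + U(-2756)) = 1/(-5698472 + (215 + 3*(-2756))/(72 - 2756)) = 1/(-5698472 + (215 - 8268)/(-2684)) = 1/(-5698472 - 1/2684*(-8053)) = 1/(-5698472 + 8053/2684) = 1/(-15294690795/2684) = -2684/15294690795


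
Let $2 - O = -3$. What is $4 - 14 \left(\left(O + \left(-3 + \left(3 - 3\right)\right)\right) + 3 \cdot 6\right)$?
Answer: $-276$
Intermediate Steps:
$O = 5$ ($O = 2 - -3 = 2 + 3 = 5$)
$4 - 14 \left(\left(O + \left(-3 + \left(3 - 3\right)\right)\right) + 3 \cdot 6\right) = 4 - 14 \left(\left(5 + \left(-3 + \left(3 - 3\right)\right)\right) + 3 \cdot 6\right) = 4 - 14 \left(\left(5 + \left(-3 + 0\right)\right) + 18\right) = 4 - 14 \left(\left(5 - 3\right) + 18\right) = 4 - 14 \left(2 + 18\right) = 4 - 280 = -276$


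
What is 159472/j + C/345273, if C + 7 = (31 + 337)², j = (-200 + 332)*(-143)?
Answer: -4375437047/543114429 ≈ -8.0562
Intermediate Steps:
j = -18876 (j = 132*(-143) = -18876)
C = 135417 (C = -7 + (31 + 337)² = -7 + 368² = -7 + 135424 = 135417)
159472/j + C/345273 = 159472/(-18876) + 135417/345273 = 159472*(-1/18876) + 135417*(1/345273) = -39868/4719 + 45139/115091 = -4375437047/543114429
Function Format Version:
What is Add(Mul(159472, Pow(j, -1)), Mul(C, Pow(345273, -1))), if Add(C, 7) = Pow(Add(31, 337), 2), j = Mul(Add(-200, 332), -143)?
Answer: Rational(-4375437047, 543114429) ≈ -8.0562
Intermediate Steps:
j = -18876 (j = Mul(132, -143) = -18876)
C = 135417 (C = Add(-7, Pow(Add(31, 337), 2)) = Add(-7, Pow(368, 2)) = Add(-7, 135424) = 135417)
Add(Mul(159472, Pow(j, -1)), Mul(C, Pow(345273, -1))) = Add(Mul(159472, Pow(-18876, -1)), Mul(135417, Pow(345273, -1))) = Add(Mul(159472, Rational(-1, 18876)), Mul(135417, Rational(1, 345273))) = Add(Rational(-39868, 4719), Rational(45139, 115091)) = Rational(-4375437047, 543114429)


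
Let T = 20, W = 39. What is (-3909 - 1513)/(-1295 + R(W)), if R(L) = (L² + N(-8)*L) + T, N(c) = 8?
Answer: -2711/279 ≈ -9.7168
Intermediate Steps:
R(L) = 20 + L² + 8*L (R(L) = (L² + 8*L) + 20 = 20 + L² + 8*L)
(-3909 - 1513)/(-1295 + R(W)) = (-3909 - 1513)/(-1295 + (20 + 39² + 8*39)) = -5422/(-1295 + (20 + 1521 + 312)) = -5422/(-1295 + 1853) = -5422/558 = -5422*1/558 = -2711/279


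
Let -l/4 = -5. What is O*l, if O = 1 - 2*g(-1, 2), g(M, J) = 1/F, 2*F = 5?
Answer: 4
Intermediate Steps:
F = 5/2 (F = (½)*5 = 5/2 ≈ 2.5000)
l = 20 (l = -4*(-5) = 20)
g(M, J) = ⅖ (g(M, J) = 1/(5/2) = ⅖)
O = ⅕ (O = 1 - 2*⅖ = 1 - ⅘ = ⅕ ≈ 0.20000)
O*l = (⅕)*20 = 4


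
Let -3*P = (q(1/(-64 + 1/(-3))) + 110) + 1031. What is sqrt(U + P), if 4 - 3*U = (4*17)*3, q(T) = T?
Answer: I*sqrt(16650110)/193 ≈ 21.142*I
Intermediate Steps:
U = -200/3 (U = 4/3 - 4*17*3/3 = 4/3 - 68*3/3 = 4/3 - 1/3*204 = 4/3 - 68 = -200/3 ≈ -66.667)
P = -220210/579 (P = -((1/(-64 + 1/(-3)) + 110) + 1031)/3 = -((1/(-64 - 1/3) + 110) + 1031)/3 = -((1/(-193/3) + 110) + 1031)/3 = -((-3/193 + 110) + 1031)/3 = -(21227/193 + 1031)/3 = -1/3*220210/193 = -220210/579 ≈ -380.33)
sqrt(U + P) = sqrt(-200/3 - 220210/579) = sqrt(-86270/193) = I*sqrt(16650110)/193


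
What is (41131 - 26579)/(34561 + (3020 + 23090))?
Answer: 14552/60671 ≈ 0.23985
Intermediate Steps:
(41131 - 26579)/(34561 + (3020 + 23090)) = 14552/(34561 + 26110) = 14552/60671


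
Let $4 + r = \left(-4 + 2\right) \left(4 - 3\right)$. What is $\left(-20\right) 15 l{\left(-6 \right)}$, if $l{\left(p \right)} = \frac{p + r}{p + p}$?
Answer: $-300$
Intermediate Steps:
$r = -6$ ($r = -4 + \left(-4 + 2\right) \left(4 - 3\right) = -4 - 2 = -6$)
$l{\left(p \right)} = \frac{-6 + p}{2 p}$ ($l{\left(p \right)} = \frac{p - 6}{p + p} = \frac{-6 + p}{2 p}$)
$\left(-20\right) 15 l{\left(-6 \right)} = \left(-20\right) 15 \frac{-6 - 6}{2 \left(-6\right)} = - 300 \cdot \frac{1}{2} \left(- \frac{1}{6}\right) \left(-12\right) = \left(-300\right) 1 = -300$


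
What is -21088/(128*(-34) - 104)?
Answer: 2636/557 ≈ 4.7325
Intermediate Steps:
-21088/(128*(-34) - 104) = -21088/(-4352 - 104) = -21088/(-4456) = -21088*(-1/4456) = 2636/557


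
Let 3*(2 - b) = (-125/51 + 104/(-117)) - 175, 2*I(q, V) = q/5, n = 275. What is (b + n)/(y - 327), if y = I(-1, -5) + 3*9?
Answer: -1544290/1377459 ≈ -1.1211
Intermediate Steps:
I(q, V) = q/10 (I(q, V) = (q/5)/2 = q/10)
y = 269/10 (y = (1/10)*(-1) + 3*9 = -1/10 + 27 = 269/10 ≈ 26.900)
b = 28204/459 (b = 2 - ((-125/51 + 104/(-117)) - 175)/3 = 2 - ((-125*1/51 + 104*(-1/117)) - 175)/3 = 2 - ((-125/51 - 8/9) - 175)/3 = 2 - (-511/153 - 175)/3 = 2 - 1/3*(-27286/153) = 2 + 27286/459 = 28204/459 ≈ 61.447)
(b + n)/(y - 327) = (28204/459 + 275)/(269/10 - 327) = 154429/(459*(-3001/10)) = (154429/459)*(-10/3001) = -1544290/1377459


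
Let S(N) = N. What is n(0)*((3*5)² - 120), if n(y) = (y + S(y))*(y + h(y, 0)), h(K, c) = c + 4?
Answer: 0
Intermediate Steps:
h(K, c) = 4 + c
n(y) = 2*y*(4 + y) (n(y) = (y + y)*(y + (4 + 0)) = (2*y)*(y + 4) = (2*y)*(4 + y) = 2*y*(4 + y))
n(0)*((3*5)² - 120) = (2*0*(4 + 0))*((3*5)² - 120) = (2*0*4)*(15² - 120) = 0*(225 - 120) = 0*105 = 0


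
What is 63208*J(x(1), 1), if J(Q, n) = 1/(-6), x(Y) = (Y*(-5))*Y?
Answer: -31604/3 ≈ -10535.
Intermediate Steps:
x(Y) = -5*Y**2 (x(Y) = (-5*Y)*Y = -5*Y**2)
J(Q, n) = -1/6
63208*J(x(1), 1) = 63208*(-1/6) = -31604/3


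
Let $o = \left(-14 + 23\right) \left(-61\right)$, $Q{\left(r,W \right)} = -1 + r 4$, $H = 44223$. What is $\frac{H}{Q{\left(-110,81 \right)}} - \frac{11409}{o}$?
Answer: $- \frac{237618}{2989} \approx -79.497$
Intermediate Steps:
$Q{\left(r,W \right)} = -1 + 4 r$
$o = -549$ ($o = 9 \left(-61\right) = -549$)
$\frac{H}{Q{\left(-110,81 \right)}} - \frac{11409}{o} = \frac{44223}{-1 + 4 \left(-110\right)} - \frac{11409}{-549} = \frac{44223}{-1 - 440} - - \frac{3803}{183} = \frac{44223}{-441} + \frac{3803}{183} = 44223 \left(- \frac{1}{441}\right) + \frac{3803}{183} = - \frac{14741}{147} + \frac{3803}{183} = - \frac{237618}{2989}$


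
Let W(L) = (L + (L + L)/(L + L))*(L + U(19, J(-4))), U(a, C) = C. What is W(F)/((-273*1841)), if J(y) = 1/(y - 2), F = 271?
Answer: -17000/115983 ≈ -0.14657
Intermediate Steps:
J(y) = 1/(-2 + y)
W(L) = (1 + L)*(-⅙ + L) (W(L) = (L + (L + L)/(L + L))*(L + 1/(-2 - 4)) = (L + (2*L)/((2*L)))*(L + 1/(-6)) = (L + (2*L)*(1/(2*L)))*(L - ⅙) = (L + 1)*(-⅙ + L) = (1 + L)*(-⅙ + L))
W(F)/((-273*1841)) = (-⅙ + 271² + (⅚)*271)/((-273*1841)) = (-⅙ + 73441 + 1355/6)/(-502593) = (221000/3)*(-1/502593) = -17000/115983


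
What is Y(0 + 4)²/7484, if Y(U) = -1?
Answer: 1/7484 ≈ 0.00013362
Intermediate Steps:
Y(0 + 4)²/7484 = (-1)²/7484 = 1*(1/7484) = 1/7484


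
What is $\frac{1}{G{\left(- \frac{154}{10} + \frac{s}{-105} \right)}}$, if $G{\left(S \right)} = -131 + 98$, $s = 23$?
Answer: $- \frac{1}{33} \approx -0.030303$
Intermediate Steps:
$G{\left(S \right)} = -33$
$\frac{1}{G{\left(- \frac{154}{10} + \frac{s}{-105} \right)}} = \frac{1}{-33} = - \frac{1}{33}$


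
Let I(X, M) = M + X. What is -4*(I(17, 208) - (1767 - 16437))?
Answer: -59580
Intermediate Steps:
-4*(I(17, 208) - (1767 - 16437)) = -4*((208 + 17) - (1767 - 16437)) = -4*(225 - 1*(-14670)) = -4*(225 + 14670) = -4*14895 = -59580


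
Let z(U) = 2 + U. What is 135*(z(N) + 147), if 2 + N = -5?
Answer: 19170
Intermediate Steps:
N = -7 (N = -2 - 5 = -7)
135*(z(N) + 147) = 135*((2 - 7) + 147) = 135*(-5 + 147) = 135*142 = 19170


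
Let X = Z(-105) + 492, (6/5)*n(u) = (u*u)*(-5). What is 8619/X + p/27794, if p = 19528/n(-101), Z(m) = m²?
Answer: 10181923903049/13605732429575 ≈ 0.74836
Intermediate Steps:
n(u) = -25*u²/6 (n(u) = 5*((u*u)*(-5))/6 = 5*(u²*(-5))/6 = 5*(-5*u²)/6 = -25*u²/6)
p = -117168/255025 (p = 19528/((-25/6*(-101)²)) = 19528/((-25/6*10201)) = 19528/(-255025/6) = 19528*(-6/255025) = -117168/255025 ≈ -0.45944)
X = 11517 (X = (-105)² + 492 = 11025 + 492 = 11517)
8619/X + p/27794 = 8619/11517 - 117168/255025/27794 = 8619*(1/11517) - 117168/255025*1/27794 = 2873/3839 - 58584/3544082425 = 10181923903049/13605732429575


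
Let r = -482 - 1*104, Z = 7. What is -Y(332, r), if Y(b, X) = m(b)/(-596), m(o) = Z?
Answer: 7/596 ≈ 0.011745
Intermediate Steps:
r = -586 (r = -482 - 104 = -586)
m(o) = 7
Y(b, X) = -7/596 (Y(b, X) = 7/(-596) = 7*(-1/596) = -7/596)
-Y(332, r) = -1*(-7/596) = 7/596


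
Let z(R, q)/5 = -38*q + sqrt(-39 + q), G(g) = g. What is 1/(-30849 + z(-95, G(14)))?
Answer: -33509/1122853706 - 25*I/1122853706 ≈ -2.9843e-5 - 2.2265e-8*I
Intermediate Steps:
z(R, q) = -190*q + 5*sqrt(-39 + q) (z(R, q) = 5*(-38*q + sqrt(-39 + q)) = 5*(sqrt(-39 + q) - 38*q) = -190*q + 5*sqrt(-39 + q))
1/(-30849 + z(-95, G(14))) = 1/(-30849 + (-190*14 + 5*sqrt(-39 + 14))) = 1/(-30849 + (-2660 + 5*sqrt(-25))) = 1/(-30849 + (-2660 + 5*(5*I))) = 1/(-30849 + (-2660 + 25*I)) = 1/(-33509 + 25*I) = (-33509 - 25*I)/1122853706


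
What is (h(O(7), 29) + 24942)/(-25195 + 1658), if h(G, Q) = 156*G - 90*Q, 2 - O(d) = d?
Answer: -21552/23537 ≈ -0.91566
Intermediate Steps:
O(d) = 2 - d
h(G, Q) = -90*Q + 156*G
(h(O(7), 29) + 24942)/(-25195 + 1658) = ((-90*29 + 156*(2 - 1*7)) + 24942)/(-25195 + 1658) = ((-2610 + 156*(2 - 7)) + 24942)/(-23537) = ((-2610 + 156*(-5)) + 24942)*(-1/23537) = ((-2610 - 780) + 24942)*(-1/23537) = (-3390 + 24942)*(-1/23537) = 21552*(-1/23537) = -21552/23537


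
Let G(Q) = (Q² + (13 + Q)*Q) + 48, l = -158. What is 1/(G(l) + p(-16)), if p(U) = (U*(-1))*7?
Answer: 1/48034 ≈ 2.0819e-5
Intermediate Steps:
G(Q) = 48 + Q² + Q*(13 + Q) (G(Q) = (Q² + Q*(13 + Q)) + 48 = 48 + Q² + Q*(13 + Q))
p(U) = -7*U (p(U) = -U*7 = -7*U)
1/(G(l) + p(-16)) = 1/((48 + 2*(-158)² + 13*(-158)) - 7*(-16)) = 1/((48 + 2*24964 - 2054) + 112) = 1/((48 + 49928 - 2054) + 112) = 1/(47922 + 112) = 1/48034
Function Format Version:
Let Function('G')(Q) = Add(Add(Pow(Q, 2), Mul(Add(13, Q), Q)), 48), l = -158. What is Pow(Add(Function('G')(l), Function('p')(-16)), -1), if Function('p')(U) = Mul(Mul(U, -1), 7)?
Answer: Rational(1, 48034) ≈ 2.0819e-5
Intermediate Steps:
Function('G')(Q) = Add(48, Pow(Q, 2), Mul(Q, Add(13, Q))) (Function('G')(Q) = Add(Add(Pow(Q, 2), Mul(Q, Add(13, Q))), 48) = Add(48, Pow(Q, 2), Mul(Q, Add(13, Q))))
Function('p')(U) = Mul(-7, U) (Function('p')(U) = Mul(Mul(-1, U), 7) = Mul(-7, U))
Pow(Add(Function('G')(l), Function('p')(-16)), -1) = Pow(Add(Add(48, Mul(2, Pow(-158, 2)), Mul(13, -158)), Mul(-7, -16)), -1) = Pow(Add(Add(48, Mul(2, 24964), -2054), 112), -1) = Pow(Add(Add(48, 49928, -2054), 112), -1) = Pow(Add(47922, 112), -1) = Pow(48034, -1) = Rational(1, 48034)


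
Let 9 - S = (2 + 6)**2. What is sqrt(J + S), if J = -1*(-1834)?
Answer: sqrt(1779) ≈ 42.178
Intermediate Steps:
S = -55 (S = 9 - (2 + 6)**2 = 9 - 1*8**2 = 9 - 1*64 = 9 - 64 = -55)
J = 1834
sqrt(J + S) = sqrt(1834 - 55) = sqrt(1779)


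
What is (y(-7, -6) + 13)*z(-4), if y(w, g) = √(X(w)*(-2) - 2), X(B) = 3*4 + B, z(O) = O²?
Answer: 208 + 32*I*√3 ≈ 208.0 + 55.426*I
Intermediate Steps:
X(B) = 12 + B
y(w, g) = √(-26 - 2*w) (y(w, g) = √((12 + w)*(-2) - 2) = √((-24 - 2*w) - 2) = √(-26 - 2*w))
(y(-7, -6) + 13)*z(-4) = (√(-26 - 2*(-7)) + 13)*(-4)² = (√(-26 + 14) + 13)*16 = (√(-12) + 13)*16 = (2*I*√3 + 13)*16 = (13 + 2*I*√3)*16 = 208 + 32*I*√3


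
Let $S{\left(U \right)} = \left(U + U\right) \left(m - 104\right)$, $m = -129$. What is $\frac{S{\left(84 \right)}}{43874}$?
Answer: $- \frac{19572}{21937} \approx -0.89219$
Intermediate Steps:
$S{\left(U \right)} = - 466 U$ ($S{\left(U \right)} = \left(U + U\right) \left(-129 - 104\right) = 2 U \left(-233\right) = - 466 U$)
$\frac{S{\left(84 \right)}}{43874} = \frac{\left(-466\right) 84}{43874} = \left(-39144\right) \frac{1}{43874} = - \frac{19572}{21937}$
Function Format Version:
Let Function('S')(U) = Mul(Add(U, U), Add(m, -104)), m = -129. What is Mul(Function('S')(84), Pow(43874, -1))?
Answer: Rational(-19572, 21937) ≈ -0.89219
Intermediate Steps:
Function('S')(U) = Mul(-466, U) (Function('S')(U) = Mul(Add(U, U), Add(-129, -104)) = Mul(Mul(2, U), -233) = Mul(-466, U))
Mul(Function('S')(84), Pow(43874, -1)) = Mul(Mul(-466, 84), Pow(43874, -1)) = Mul(-39144, Rational(1, 43874)) = Rational(-19572, 21937)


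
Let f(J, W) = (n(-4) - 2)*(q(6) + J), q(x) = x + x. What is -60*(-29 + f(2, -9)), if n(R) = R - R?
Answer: 3420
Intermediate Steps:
q(x) = 2*x
n(R) = 0
f(J, W) = -24 - 2*J (f(J, W) = (0 - 2)*(2*6 + J) = -2*(12 + J) = -24 - 2*J)
-60*(-29 + f(2, -9)) = -60*(-29 + (-24 - 2*2)) = -60*(-29 + (-24 - 4)) = -60*(-29 - 28) = -60*(-57) = 3420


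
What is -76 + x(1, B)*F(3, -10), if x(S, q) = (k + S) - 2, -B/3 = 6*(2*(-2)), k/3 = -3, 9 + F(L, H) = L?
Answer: -16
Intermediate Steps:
F(L, H) = -9 + L
k = -9 (k = 3*(-3) = -9)
B = 72 (B = -18*2*(-2) = -18*(-4) = -3*(-24) = 72)
x(S, q) = -11 + S (x(S, q) = (-9 + S) - 2 = -11 + S)
-76 + x(1, B)*F(3, -10) = -76 + (-11 + 1)*(-9 + 3) = -76 - 10*(-6) = -76 + 60 = -16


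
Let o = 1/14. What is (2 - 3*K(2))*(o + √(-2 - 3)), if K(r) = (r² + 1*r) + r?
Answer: -11/7 - 22*I*√5 ≈ -1.5714 - 49.193*I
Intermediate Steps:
o = 1/14 ≈ 0.071429
K(r) = r² + 2*r (K(r) = (r² + r) + r = (r + r²) + r = r² + 2*r)
(2 - 3*K(2))*(o + √(-2 - 3)) = (2 - 6*(2 + 2))*(1/14 + √(-2 - 3)) = (2 - 6*4)*(1/14 + √(-5)) = (2 - 3*8)*(1/14 + I*√5) = (2 - 24)*(1/14 + I*√5) = -22*(1/14 + I*√5) = -11/7 - 22*I*√5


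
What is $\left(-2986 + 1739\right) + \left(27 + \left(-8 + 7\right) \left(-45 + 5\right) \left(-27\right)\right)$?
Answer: $-2300$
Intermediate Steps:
$\left(-2986 + 1739\right) + \left(27 + \left(-8 + 7\right) \left(-45 + 5\right) \left(-27\right)\right) = -1247 + \left(27 + \left(-1\right) \left(-40\right) \left(-27\right)\right) = -1247 + \left(27 + 40 \left(-27\right)\right) = -1247 + \left(27 - 1080\right) = -1247 - 1053 = -2300$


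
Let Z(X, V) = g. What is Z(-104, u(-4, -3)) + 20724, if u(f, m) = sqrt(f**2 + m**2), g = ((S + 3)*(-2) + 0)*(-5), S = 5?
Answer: 20804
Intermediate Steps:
g = 80 (g = ((5 + 3)*(-2) + 0)*(-5) = (8*(-2) + 0)*(-5) = (-16 + 0)*(-5) = -16*(-5) = 80)
Z(X, V) = 80
Z(-104, u(-4, -3)) + 20724 = 80 + 20724 = 20804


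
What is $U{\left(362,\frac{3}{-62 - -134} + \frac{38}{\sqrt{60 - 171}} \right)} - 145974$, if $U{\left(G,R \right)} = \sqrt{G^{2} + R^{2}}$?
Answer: $-145974 + \frac{\sqrt{103323703129 - 22496 i \sqrt{111}}}{888} \approx -1.4561 \cdot 10^{5} - 0.00041517 i$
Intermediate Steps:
$U{\left(362,\frac{3}{-62 - -134} + \frac{38}{\sqrt{60 - 171}} \right)} - 145974 = \sqrt{362^{2} + \left(\frac{3}{-62 - -134} + \frac{38}{\sqrt{60 - 171}}\right)^{2}} - 145974 = \sqrt{131044 + \left(\frac{3}{-62 + 134} + \frac{38}{\sqrt{-111}}\right)^{2}} - 145974 = \sqrt{131044 + \left(\frac{3}{72} + \frac{38}{i \sqrt{111}}\right)^{2}} - 145974 = \sqrt{131044 + \left(3 \cdot \frac{1}{72} + 38 \left(- \frac{i \sqrt{111}}{111}\right)\right)^{2}} - 145974 = \sqrt{131044 + \left(\frac{1}{24} - \frac{38 i \sqrt{111}}{111}\right)^{2}} - 145974 = -145974 + \sqrt{131044 + \left(\frac{1}{24} - \frac{38 i \sqrt{111}}{111}\right)^{2}}$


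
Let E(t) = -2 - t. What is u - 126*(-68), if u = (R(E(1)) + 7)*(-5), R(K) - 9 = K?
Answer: 8503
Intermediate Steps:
R(K) = 9 + K
u = -65 (u = ((9 + (-2 - 1*1)) + 7)*(-5) = ((9 + (-2 - 1)) + 7)*(-5) = ((9 - 3) + 7)*(-5) = (6 + 7)*(-5) = 13*(-5) = -65)
u - 126*(-68) = -65 - 126*(-68) = -65 + 8568 = 8503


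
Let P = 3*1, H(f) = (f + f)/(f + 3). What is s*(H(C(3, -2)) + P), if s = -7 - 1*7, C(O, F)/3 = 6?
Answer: -66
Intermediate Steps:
C(O, F) = 18 (C(O, F) = 3*6 = 18)
H(f) = 2*f/(3 + f) (H(f) = (2*f)/(3 + f) = 2*f/(3 + f))
s = -14 (s = -7 - 7 = -14)
P = 3
s*(H(C(3, -2)) + P) = -14*(2*18/(3 + 18) + 3) = -14*(2*18/21 + 3) = -14*(2*18*(1/21) + 3) = -14*(12/7 + 3) = -14*33/7 = -66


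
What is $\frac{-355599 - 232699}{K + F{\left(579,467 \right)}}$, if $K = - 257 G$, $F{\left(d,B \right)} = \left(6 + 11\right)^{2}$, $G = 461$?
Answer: $\frac{294149}{59094} \approx 4.9776$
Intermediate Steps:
$F{\left(d,B \right)} = 289$ ($F{\left(d,B \right)} = 17^{2} = 289$)
$K = -118477$ ($K = \left(-257\right) 461 = -118477$)
$\frac{-355599 - 232699}{K + F{\left(579,467 \right)}} = \frac{-355599 - 232699}{-118477 + 289} = - \frac{588298}{-118188} = \left(-588298\right) \left(- \frac{1}{118188}\right) = \frac{294149}{59094}$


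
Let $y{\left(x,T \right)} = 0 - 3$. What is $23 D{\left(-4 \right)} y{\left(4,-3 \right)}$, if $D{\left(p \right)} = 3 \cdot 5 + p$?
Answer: $-759$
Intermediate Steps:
$y{\left(x,T \right)} = -3$
$D{\left(p \right)} = 15 + p$
$23 D{\left(-4 \right)} y{\left(4,-3 \right)} = 23 \left(15 - 4\right) \left(-3\right) = 23 \cdot 11 \left(-3\right) = 253 \left(-3\right) = -759$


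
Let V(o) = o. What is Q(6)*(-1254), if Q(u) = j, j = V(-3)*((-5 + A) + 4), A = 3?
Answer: 7524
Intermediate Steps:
j = -6 (j = -3*((-5 + 3) + 4) = -3*(-2 + 4) = -3*2 = -6)
Q(u) = -6
Q(6)*(-1254) = -6*(-1254) = 7524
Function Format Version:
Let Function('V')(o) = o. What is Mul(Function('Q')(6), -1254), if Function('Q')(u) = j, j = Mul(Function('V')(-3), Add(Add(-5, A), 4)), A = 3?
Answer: 7524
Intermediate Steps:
j = -6 (j = Mul(-3, Add(Add(-5, 3), 4)) = Mul(-3, Add(-2, 4)) = Mul(-3, 2) = -6)
Function('Q')(u) = -6
Mul(Function('Q')(6), -1254) = Mul(-6, -1254) = 7524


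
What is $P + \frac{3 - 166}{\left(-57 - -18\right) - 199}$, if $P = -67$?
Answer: $- \frac{15783}{238} \approx -66.315$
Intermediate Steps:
$P + \frac{3 - 166}{\left(-57 - -18\right) - 199} = -67 + \frac{3 - 166}{\left(-57 - -18\right) - 199} = -67 - \frac{163}{\left(-57 + 18\right) - 199} = -67 - \frac{163}{-39 - 199} = -67 - \frac{163}{-238} = -67 - - \frac{163}{238} = -67 + \frac{163}{238} = - \frac{15783}{238}$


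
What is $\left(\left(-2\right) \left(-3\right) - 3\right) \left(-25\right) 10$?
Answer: $-750$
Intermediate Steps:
$\left(\left(-2\right) \left(-3\right) - 3\right) \left(-25\right) 10 = \left(6 - 3\right) \left(-25\right) 10 = 3 \left(-25\right) 10 = \left(-75\right) 10 = -750$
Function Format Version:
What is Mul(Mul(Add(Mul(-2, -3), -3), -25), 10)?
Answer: -750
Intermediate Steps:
Mul(Mul(Add(Mul(-2, -3), -3), -25), 10) = Mul(Mul(Add(6, -3), -25), 10) = Mul(Mul(3, -25), 10) = Mul(-75, 10) = -750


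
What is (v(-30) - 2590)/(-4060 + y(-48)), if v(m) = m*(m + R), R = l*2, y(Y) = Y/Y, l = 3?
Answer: 170/369 ≈ 0.46070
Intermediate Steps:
y(Y) = 1
R = 6 (R = 3*2 = 6)
v(m) = m*(6 + m) (v(m) = m*(m + 6) = m*(6 + m))
(v(-30) - 2590)/(-4060 + y(-48)) = (-30*(6 - 30) - 2590)/(-4060 + 1) = (-30*(-24) - 2590)/(-4059) = (720 - 2590)*(-1/4059) = -1870*(-1/4059) = 170/369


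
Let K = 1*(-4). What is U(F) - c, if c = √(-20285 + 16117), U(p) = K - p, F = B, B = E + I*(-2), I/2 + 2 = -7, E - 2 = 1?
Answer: -43 - 2*I*√1042 ≈ -43.0 - 64.56*I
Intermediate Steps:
E = 3 (E = 2 + 1 = 3)
I = -18 (I = -4 + 2*(-7) = -4 - 14 = -18)
B = 39 (B = 3 - 18*(-2) = 3 + 36 = 39)
F = 39
K = -4
U(p) = -4 - p
c = 2*I*√1042 (c = √(-4168) = 2*I*√1042 ≈ 64.56*I)
U(F) - c = (-4 - 1*39) - 2*I*√1042 = (-4 - 39) - 2*I*√1042 = -43 - 2*I*√1042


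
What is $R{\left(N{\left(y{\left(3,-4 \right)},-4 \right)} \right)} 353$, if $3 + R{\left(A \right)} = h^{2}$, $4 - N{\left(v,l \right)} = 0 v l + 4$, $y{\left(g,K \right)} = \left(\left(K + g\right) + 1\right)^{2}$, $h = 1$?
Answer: $-706$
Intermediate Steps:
$y{\left(g,K \right)} = \left(1 + K + g\right)^{2}$
$N{\left(v,l \right)} = 0$ ($N{\left(v,l \right)} = 4 - \left(0 v l + 4\right) = 4 - \left(0 l + 4\right) = 4 - \left(0 + 4\right) = 4 - 4 = 0$)
$R{\left(A \right)} = -2$ ($R{\left(A \right)} = -3 + 1^{2} = -3 + 1 = -2$)
$R{\left(N{\left(y{\left(3,-4 \right)},-4 \right)} \right)} 353 = \left(-2\right) 353 = -706$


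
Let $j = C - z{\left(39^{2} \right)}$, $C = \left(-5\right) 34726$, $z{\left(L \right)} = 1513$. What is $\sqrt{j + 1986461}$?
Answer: $\sqrt{1811318} \approx 1345.9$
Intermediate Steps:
$C = -173630$
$j = -175143$ ($j = -173630 - 1513 = -175143$)
$\sqrt{j + 1986461} = \sqrt{-175143 + 1986461} = \sqrt{1811318}$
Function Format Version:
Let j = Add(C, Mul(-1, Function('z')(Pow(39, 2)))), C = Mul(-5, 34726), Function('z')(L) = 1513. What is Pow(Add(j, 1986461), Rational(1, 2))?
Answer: Pow(1811318, Rational(1, 2)) ≈ 1345.9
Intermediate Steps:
C = -173630
j = -175143 (j = Add(-173630, Mul(-1, 1513)) = Add(-173630, -1513) = -175143)
Pow(Add(j, 1986461), Rational(1, 2)) = Pow(Add(-175143, 1986461), Rational(1, 2)) = Pow(1811318, Rational(1, 2))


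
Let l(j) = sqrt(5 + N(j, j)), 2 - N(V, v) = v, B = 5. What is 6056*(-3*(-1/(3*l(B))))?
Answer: 3028*sqrt(2) ≈ 4282.2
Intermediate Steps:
N(V, v) = 2 - v
l(j) = sqrt(7 - j) (l(j) = sqrt(5 + (2 - j)) = sqrt(7 - j))
6056*(-3*(-1/(3*l(B)))) = 6056*(-3*(-1/(3*sqrt(7 - 1*5)))) = 6056*(-3*(-1/(3*sqrt(7 - 5)))) = 6056*(-3*(-sqrt(2)/6)) = 6056*(-(-1)*sqrt(2)/2) = 6056*(sqrt(2)/2) = 3028*sqrt(2)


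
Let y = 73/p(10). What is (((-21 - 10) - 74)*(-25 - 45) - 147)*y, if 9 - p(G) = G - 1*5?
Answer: 525819/4 ≈ 1.3145e+5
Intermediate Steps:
p(G) = 14 - G (p(G) = 9 - (G - 1*5) = 9 - (G - 5) = 9 - (-5 + G) = 9 + (5 - G) = 14 - G)
y = 73/4 (y = 73/(14 - 1*10) = 73/(14 - 10) = 73/4 ≈ 18.250)
(((-21 - 10) - 74)*(-25 - 45) - 147)*y = (((-21 - 10) - 74)*(-25 - 45) - 147)*(73/4) = ((-31 - 74)*(-70) - 147)*(73/4) = (-105*(-70) - 147)*(73/4) = (7350 - 147)*(73/4) = 7203*(73/4) = 525819/4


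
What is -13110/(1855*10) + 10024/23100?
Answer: -83497/306075 ≈ -0.27280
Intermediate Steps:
-13110/(1855*10) + 10024/23100 = -13110/18550 + 10024*(1/23100) = -13110*1/18550 + 358/825 = -1311/1855 + 358/825 = -83497/306075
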